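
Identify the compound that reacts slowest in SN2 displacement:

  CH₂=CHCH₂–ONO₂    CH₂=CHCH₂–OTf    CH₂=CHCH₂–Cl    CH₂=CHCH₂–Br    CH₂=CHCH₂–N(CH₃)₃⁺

Identical carbon frameworks mean the comparison reduces to leaving-group quality.
Leaving-group ability tracks the stability of the departed species; conjugate-acid pKₐ is the usual yardstick (lower pKₐ → better LG).
CH₂=CHCH₂–OTf loses OTf⁻: pKₐ(CF₃SO₃H (triflic acid)) ≈ -14
CH₂=CHCH₂–Br loses Br⁻: pKₐ(HBr) ≈ -9
CH₂=CHCH₂–Cl loses Cl⁻: pKₐ(HCl) ≈ -7
CH₂=CHCH₂–ONO₂ loses NO₃⁻: pKₐ(HNO₃) ≈ -1.3
CH₂=CHCH₂–N(CH₃)₃⁺ loses NR'₃: pKₐ(R'₃NH⁺) ≈ 10.7

CH₂=CHCH₂–N(CH₃)₃⁺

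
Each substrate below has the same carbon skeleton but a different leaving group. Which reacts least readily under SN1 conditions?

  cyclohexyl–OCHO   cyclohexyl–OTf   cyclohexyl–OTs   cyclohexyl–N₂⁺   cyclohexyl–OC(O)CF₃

cyclohexyl–OCHO

The skeletons are identical, so relative rate is governed entirely by leaving-group ability.
The more stable X⁻ (or X) is on its own — i.e. the weaker a base it is — the better a leaving group it makes.
cyclohexyl–N₂⁺ loses N₂: no meaningful conjugate acid; N₂ departs as an exceptionally stable neutral molecule
cyclohexyl–OTf loses OTf⁻: pKₐ(CF₃SO₃H (triflic acid)) ≈ -14
cyclohexyl–OTs loses OTs⁻: pKₐ(p-CH₃C₆H₄SO₃H (TsOH)) ≈ -2.8
cyclohexyl–OC(O)CF₃ loses CF₃COO⁻: pKₐ(CF₃COOH) ≈ 0.2
cyclohexyl–OCHO loses HCOO⁻: pKₐ(HCOOH) ≈ 3.8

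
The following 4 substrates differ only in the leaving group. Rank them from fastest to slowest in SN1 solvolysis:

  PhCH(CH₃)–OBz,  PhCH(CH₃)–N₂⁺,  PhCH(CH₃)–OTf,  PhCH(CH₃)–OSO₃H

Identical carbon frameworks mean the comparison reduces to leaving-group quality.
Leaving-group ability tracks the stability of the departed species; conjugate-acid pKₐ is the usual yardstick (lower pKₐ → better LG).
PhCH(CH₃)–N₂⁺ loses N₂: no meaningful conjugate acid; N₂ departs as an exceptionally stable neutral molecule
PhCH(CH₃)–OTf loses OTf⁻: pKₐ(CF₃SO₃H (triflic acid)) ≈ -14
PhCH(CH₃)–OSO₃H loses HSO₄⁻: pKₐ(H₂SO₄) ≈ -3
PhCH(CH₃)–OBz loses PhCOO⁻: pKₐ(C₆H₅COOH) ≈ 4.2

PhCH(CH₃)–N₂⁺ > PhCH(CH₃)–OTf > PhCH(CH₃)–OSO₃H > PhCH(CH₃)–OBz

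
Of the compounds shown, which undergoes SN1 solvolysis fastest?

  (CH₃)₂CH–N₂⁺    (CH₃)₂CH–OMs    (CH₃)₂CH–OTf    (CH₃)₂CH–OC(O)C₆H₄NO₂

(CH₃)₂CH–N₂⁺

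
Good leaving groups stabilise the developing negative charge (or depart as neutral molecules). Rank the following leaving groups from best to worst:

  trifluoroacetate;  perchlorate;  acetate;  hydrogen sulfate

perchlorate: pKₐ(HClO₄) ≈ -10 — extremely weak base; rarely used for safety reasons
hydrogen sulfate: pKₐ(H₂SO₄) ≈ -3 — conjugate base of a strong mineral acid
trifluoroacetate: pKₐ(CF₃COOH) ≈ 0.2 — strongly electron-withdrawing CF₃ stabilises the carboxylate
acetate: pKₐ(CH₃COOH) ≈ 4.8

perchlorate > hydrogen sulfate > trifluoroacetate > acetate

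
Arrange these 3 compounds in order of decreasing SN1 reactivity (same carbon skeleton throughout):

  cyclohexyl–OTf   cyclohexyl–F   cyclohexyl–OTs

cyclohexyl–OTf > cyclohexyl–OTs > cyclohexyl–F

Same R in every case — rank the leaving groups.
The more stable X⁻ (or X) is on its own — i.e. the weaker a base it is — the better a leaving group it makes.
cyclohexyl–OTf loses OTf⁻: pKₐ(CF₃SO₃H (triflic acid)) ≈ -14
cyclohexyl–OTs loses OTs⁻: pKₐ(p-CH₃C₆H₄SO₃H (TsOH)) ≈ -2.8
cyclohexyl–F loses F⁻: pKₐ(HF) ≈ 3.2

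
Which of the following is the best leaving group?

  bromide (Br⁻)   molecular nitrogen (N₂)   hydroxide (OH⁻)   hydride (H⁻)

molecular nitrogen (N₂)

Leaving-group ability tracks the stability of the departed species; conjugate-acid pKₐ is the usual yardstick (lower pKₐ → better LG).
molecular nitrogen (N₂): no meaningful conjugate acid; N₂ departs as an exceptionally stable neutral molecule
bromide (Br⁻): pKₐ(HBr) ≈ -9
hydroxide (OH⁻): pKₐ(H₂O) ≈ 15.7
hydride (H⁻): pKₐ(H₂) ≈ 36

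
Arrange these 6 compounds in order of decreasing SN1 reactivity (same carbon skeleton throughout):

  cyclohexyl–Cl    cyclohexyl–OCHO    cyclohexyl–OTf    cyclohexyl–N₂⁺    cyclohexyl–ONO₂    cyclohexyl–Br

Identical carbon frameworks mean the comparison reduces to leaving-group quality.
Rank by basicity of the departing species: weakest base leaves most easily.
cyclohexyl–N₂⁺ loses N₂: no meaningful conjugate acid; N₂ departs as an exceptionally stable neutral molecule
cyclohexyl–OTf loses OTf⁻: pKₐ(CF₃SO₃H (triflic acid)) ≈ -14
cyclohexyl–Br loses Br⁻: pKₐ(HBr) ≈ -9
cyclohexyl–Cl loses Cl⁻: pKₐ(HCl) ≈ -7
cyclohexyl–ONO₂ loses NO₃⁻: pKₐ(HNO₃) ≈ -1.3
cyclohexyl–OCHO loses HCOO⁻: pKₐ(HCOOH) ≈ 3.8

cyclohexyl–N₂⁺ > cyclohexyl–OTf > cyclohexyl–Br > cyclohexyl–Cl > cyclohexyl–ONO₂ > cyclohexyl–OCHO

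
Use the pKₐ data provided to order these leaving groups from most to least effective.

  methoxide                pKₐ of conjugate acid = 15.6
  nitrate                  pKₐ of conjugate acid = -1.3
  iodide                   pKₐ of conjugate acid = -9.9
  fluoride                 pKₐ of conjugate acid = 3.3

iodide > nitrate > fluoride > methoxide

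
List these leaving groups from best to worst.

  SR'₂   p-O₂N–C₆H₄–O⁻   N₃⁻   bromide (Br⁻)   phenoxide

bromide (Br⁻) > SR'₂ > N₃⁻ > p-O₂N–C₆H₄–O⁻ > phenoxide

Rank by basicity of the departing species: weakest base leaves most easily.
bromide (Br⁻): pKₐ(HBr) ≈ -9
SR'₂: pKₐ(R'₂SH⁺) ≈ -7
N₃⁻: pKₐ(HN₃) ≈ 4.7
p-O₂N–C₆H₄–O⁻: pKₐ(p-nitrophenol) ≈ 7.2
phenoxide: pKₐ(C₆H₅OH (phenol)) ≈ 10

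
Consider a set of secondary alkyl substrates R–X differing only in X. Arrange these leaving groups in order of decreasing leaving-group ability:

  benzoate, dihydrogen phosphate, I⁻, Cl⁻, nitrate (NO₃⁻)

I⁻ > Cl⁻ > nitrate (NO₃⁻) > dihydrogen phosphate > benzoate

A good leaving group is a weak base: the lower the pKₐ of its conjugate acid, the more readily it departs.
I⁻: pKₐ(HI) ≈ -10
Cl⁻: pKₐ(HCl) ≈ -7 — moderately weak base
nitrate (NO₃⁻): pKₐ(HNO₃) ≈ -1.3 — resonance-delocalised over three oxygens
dihydrogen phosphate: pKₐ(H₃PO₄) ≈ 2.1 — moderate base; biological leaving group after further activation
benzoate: pKₐ(C₆H₅COOH) ≈ 4.2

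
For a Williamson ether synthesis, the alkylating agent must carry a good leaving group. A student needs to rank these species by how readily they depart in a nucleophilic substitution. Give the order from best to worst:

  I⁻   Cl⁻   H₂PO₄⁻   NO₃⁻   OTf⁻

OTf⁻ > I⁻ > Cl⁻ > NO₃⁻ > H₂PO₄⁻

A good leaving group is a weak base: the lower the pKₐ of its conjugate acid, the more readily it departs.
OTf⁻: pKₐ(CF₃SO₃H (triflic acid)) ≈ -14 — charge spread over three oxygens and a CF₃ group; the premier leaving group in synthesis
I⁻: pKₐ(HI) ≈ -10 — large, highly polarisable; very weak base
Cl⁻: pKₐ(HCl) ≈ -7 — moderately weak base
NO₃⁻: pKₐ(HNO₃) ≈ -1.3 — resonance-delocalised over three oxygens
H₂PO₄⁻: pKₐ(H₃PO₄) ≈ 2.1 — moderate base; biological leaving group after further activation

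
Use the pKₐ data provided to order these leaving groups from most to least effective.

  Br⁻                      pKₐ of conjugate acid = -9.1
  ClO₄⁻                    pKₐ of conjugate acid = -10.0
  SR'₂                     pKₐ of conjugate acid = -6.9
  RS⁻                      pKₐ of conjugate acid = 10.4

Lower conjugate-acid pKₐ ⇒ weaker base ⇒ better leaving group.
Sorting by the given values: ClO₄⁻ (-10.0), Br⁻ (-9.1), SR'₂ (-6.9), RS⁻ (10.4).

ClO₄⁻ > Br⁻ > SR'₂ > RS⁻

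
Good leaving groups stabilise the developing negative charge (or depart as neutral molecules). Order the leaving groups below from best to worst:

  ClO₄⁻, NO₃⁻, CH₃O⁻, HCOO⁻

ClO₄⁻ > NO₃⁻ > HCOO⁻ > CH₃O⁻

ClO₄⁻: pKₐ(HClO₄) ≈ -10
NO₃⁻: pKₐ(HNO₃) ≈ -1.3
HCOO⁻: pKₐ(HCOOH) ≈ 3.8
CH₃O⁻: pKₐ(CH₃OH) ≈ 15.5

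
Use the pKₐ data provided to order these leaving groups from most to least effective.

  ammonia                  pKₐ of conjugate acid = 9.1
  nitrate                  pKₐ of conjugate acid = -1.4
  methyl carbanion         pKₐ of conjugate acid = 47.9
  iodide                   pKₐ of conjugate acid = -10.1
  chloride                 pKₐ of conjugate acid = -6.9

iodide > chloride > nitrate > ammonia > methyl carbanion

Lower conjugate-acid pKₐ ⇒ weaker base ⇒ better leaving group.
Sorting by the given values: iodide (-10.1), chloride (-6.9), nitrate (-1.4), ammonia (9.1), methyl carbanion (47.9).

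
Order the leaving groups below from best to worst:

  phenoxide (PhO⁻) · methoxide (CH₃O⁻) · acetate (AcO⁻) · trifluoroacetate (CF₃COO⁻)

trifluoroacetate (CF₃COO⁻) > acetate (AcO⁻) > phenoxide (PhO⁻) > methoxide (CH₃O⁻)

trifluoroacetate (CF₃COO⁻): pKₐ(CF₃COOH) ≈ 0.2 — strongly electron-withdrawing CF₃ stabilises the carboxylate
acetate (AcO⁻): pKₐ(CH₃COOH) ≈ 4.8 — resonance-stabilised but still a weak base
phenoxide (PhO⁻): pKₐ(C₆H₅OH (phenol)) ≈ 10
methoxide (CH₃O⁻): pKₐ(CH₃OH) ≈ 15.5 — strong base; alkoxides do not leave unassisted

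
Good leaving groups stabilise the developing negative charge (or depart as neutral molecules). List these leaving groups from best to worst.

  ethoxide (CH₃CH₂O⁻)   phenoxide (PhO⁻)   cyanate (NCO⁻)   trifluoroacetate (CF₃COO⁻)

Leaving-group ability tracks the stability of the departed species; conjugate-acid pKₐ is the usual yardstick (lower pKₐ → better LG).
trifluoroacetate (CF₃COO⁻): pKₐ(CF₃COOH) ≈ 0.2 — strongly electron-withdrawing CF₃ stabilises the carboxylate
cyanate (NCO⁻): pKₐ(HOCN) ≈ 3.5 — resonance between N and O
phenoxide (PhO⁻): pKₐ(C₆H₅OH (phenol)) ≈ 10 — resonance into the ring helps, but still a poor LG
ethoxide (CH₃CH₂O⁻): pKₐ(CH₃CH₂OH) ≈ 16 — strong base; alkoxides do not leave unassisted

trifluoroacetate (CF₃COO⁻) > cyanate (NCO⁻) > phenoxide (PhO⁻) > ethoxide (CH₃CH₂O⁻)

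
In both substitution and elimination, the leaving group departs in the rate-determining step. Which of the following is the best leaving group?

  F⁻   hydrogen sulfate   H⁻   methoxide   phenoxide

Leaving-group ability tracks the stability of the departed species; conjugate-acid pKₐ is the usual yardstick (lower pKₐ → better LG).
hydrogen sulfate: pKₐ(H₂SO₄) ≈ -3
F⁻: pKₐ(HF) ≈ 3.2
phenoxide: pKₐ(C₆H₅OH (phenol)) ≈ 10
methoxide: pKₐ(CH₃OH) ≈ 15.5
H⁻: pKₐ(H₂) ≈ 36

hydrogen sulfate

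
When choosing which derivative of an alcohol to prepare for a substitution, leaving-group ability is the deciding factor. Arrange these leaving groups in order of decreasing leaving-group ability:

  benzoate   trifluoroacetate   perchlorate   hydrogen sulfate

A good leaving group is a weak base: the lower the pKₐ of its conjugate acid, the more readily it departs.
perchlorate: pKₐ(HClO₄) ≈ -10 — extremely weak base; rarely used for safety reasons
hydrogen sulfate: pKₐ(H₂SO₄) ≈ -3
trifluoroacetate: pKₐ(CF₃COOH) ≈ 0.2 — strongly electron-withdrawing CF₃ stabilises the carboxylate
benzoate: pKₐ(C₆H₅COOH) ≈ 4.2 — aryl carboxylate

perchlorate > hydrogen sulfate > trifluoroacetate > benzoate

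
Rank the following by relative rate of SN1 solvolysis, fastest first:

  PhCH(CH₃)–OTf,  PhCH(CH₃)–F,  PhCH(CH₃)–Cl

PhCH(CH₃)–OTf > PhCH(CH₃)–Cl > PhCH(CH₃)–F

With the same alkyl group throughout, only the leaving group differentiates the rates.
A good leaving group is a weak base: the lower the pKₐ of its conjugate acid, the more readily it departs.
PhCH(CH₃)–OTf loses OTf⁻: pKₐ(CF₃SO₃H (triflic acid)) ≈ -14
PhCH(CH₃)–Cl loses Cl⁻: pKₐ(HCl) ≈ -7
PhCH(CH₃)–F loses F⁻: pKₐ(HF) ≈ 3.2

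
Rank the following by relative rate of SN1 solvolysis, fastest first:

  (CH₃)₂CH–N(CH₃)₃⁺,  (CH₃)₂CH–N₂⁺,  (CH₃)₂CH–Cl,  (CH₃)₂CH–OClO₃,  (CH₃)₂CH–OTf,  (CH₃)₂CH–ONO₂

Identical carbon frameworks mean the comparison reduces to leaving-group quality.
Leaving-group ability tracks the stability of the departed species; conjugate-acid pKₐ is the usual yardstick (lower pKₐ → better LG).
(CH₃)₂CH–N₂⁺ loses N₂: no meaningful conjugate acid; N₂ departs as an exceptionally stable neutral molecule
(CH₃)₂CH–OTf loses OTf⁻: pKₐ(CF₃SO₃H (triflic acid)) ≈ -14
(CH₃)₂CH–OClO₃ loses ClO₄⁻: pKₐ(HClO₄) ≈ -10
(CH₃)₂CH–Cl loses Cl⁻: pKₐ(HCl) ≈ -7
(CH₃)₂CH–ONO₂ loses NO₃⁻: pKₐ(HNO₃) ≈ -1.3
(CH₃)₂CH–N(CH₃)₃⁺ loses NR'₃: pKₐ(R'₃NH⁺) ≈ 10.7

(CH₃)₂CH–N₂⁺ > (CH₃)₂CH–OTf > (CH₃)₂CH–OClO₃ > (CH₃)₂CH–Cl > (CH₃)₂CH–ONO₂ > (CH₃)₂CH–N(CH₃)₃⁺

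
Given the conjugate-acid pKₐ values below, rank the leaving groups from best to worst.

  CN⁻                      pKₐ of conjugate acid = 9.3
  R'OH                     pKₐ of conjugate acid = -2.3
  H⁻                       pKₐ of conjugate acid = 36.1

Lower conjugate-acid pKₐ ⇒ weaker base ⇒ better leaving group.
Sorting by the given values: R'OH (-2.3), CN⁻ (9.3), H⁻ (36.1).

R'OH > CN⁻ > H⁻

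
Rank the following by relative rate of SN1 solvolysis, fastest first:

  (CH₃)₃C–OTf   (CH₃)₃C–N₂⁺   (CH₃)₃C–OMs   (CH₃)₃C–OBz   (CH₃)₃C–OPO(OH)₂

Identical carbon frameworks mean the comparison reduces to leaving-group quality.
The more stable X⁻ (or X) is on its own — i.e. the weaker a base it is — the better a leaving group it makes.
(CH₃)₃C–N₂⁺ loses N₂: no meaningful conjugate acid; N₂ departs as an exceptionally stable neutral molecule
(CH₃)₃C–OTf loses OTf⁻: pKₐ(CF₃SO₃H (triflic acid)) ≈ -14
(CH₃)₃C–OMs loses OMs⁻: pKₐ(CH₃SO₃H (MsOH)) ≈ -1.9
(CH₃)₃C–OPO(OH)₂ loses H₂PO₄⁻: pKₐ(H₃PO₄) ≈ 2.1
(CH₃)₃C–OBz loses PhCOO⁻: pKₐ(C₆H₅COOH) ≈ 4.2

(CH₃)₃C–N₂⁺ > (CH₃)₃C–OTf > (CH₃)₃C–OMs > (CH₃)₃C–OPO(OH)₂ > (CH₃)₃C–OBz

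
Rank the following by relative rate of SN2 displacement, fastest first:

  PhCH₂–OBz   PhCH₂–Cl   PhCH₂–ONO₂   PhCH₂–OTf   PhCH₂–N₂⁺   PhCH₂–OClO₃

PhCH₂–N₂⁺ > PhCH₂–OTf > PhCH₂–OClO₃ > PhCH₂–Cl > PhCH₂–ONO₂ > PhCH₂–OBz

With the same alkyl group throughout, only the leaving group differentiates the rates.
Leaving-group ability tracks the stability of the departed species; conjugate-acid pKₐ is the usual yardstick (lower pKₐ → better LG).
PhCH₂–N₂⁺ loses N₂: no meaningful conjugate acid; N₂ departs as an exceptionally stable neutral molecule
PhCH₂–OTf loses OTf⁻: pKₐ(CF₃SO₃H (triflic acid)) ≈ -14
PhCH₂–OClO₃ loses ClO₄⁻: pKₐ(HClO₄) ≈ -10
PhCH₂–Cl loses Cl⁻: pKₐ(HCl) ≈ -7
PhCH₂–ONO₂ loses NO₃⁻: pKₐ(HNO₃) ≈ -1.3
PhCH₂–OBz loses PhCOO⁻: pKₐ(C₆H₅COOH) ≈ 4.2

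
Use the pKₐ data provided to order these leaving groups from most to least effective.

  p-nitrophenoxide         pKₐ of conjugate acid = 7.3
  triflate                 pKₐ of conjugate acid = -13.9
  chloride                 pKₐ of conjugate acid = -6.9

triflate > chloride > p-nitrophenoxide

Lower conjugate-acid pKₐ ⇒ weaker base ⇒ better leaving group.
Sorting by the given values: triflate (-13.9), chloride (-6.9), p-nitrophenoxide (7.3).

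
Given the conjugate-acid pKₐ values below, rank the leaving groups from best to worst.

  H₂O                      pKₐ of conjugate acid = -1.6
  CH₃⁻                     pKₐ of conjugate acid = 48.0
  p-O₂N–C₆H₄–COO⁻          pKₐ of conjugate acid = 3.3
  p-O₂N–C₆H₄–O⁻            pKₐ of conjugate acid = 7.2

H₂O > p-O₂N–C₆H₄–COO⁻ > p-O₂N–C₆H₄–O⁻ > CH₃⁻

Lower conjugate-acid pKₐ ⇒ weaker base ⇒ better leaving group.
Sorting by the given values: H₂O (-1.6), p-O₂N–C₆H₄–COO⁻ (3.3), p-O₂N–C₆H₄–O⁻ (7.2), CH₃⁻ (48.0).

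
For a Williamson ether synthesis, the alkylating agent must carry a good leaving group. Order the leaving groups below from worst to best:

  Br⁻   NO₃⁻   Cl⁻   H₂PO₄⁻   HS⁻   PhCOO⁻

HS⁻ < PhCOO⁻ < H₂PO₄⁻ < NO₃⁻ < Cl⁻ < Br⁻

Leaving-group ability tracks the stability of the departed species; conjugate-acid pKₐ is the usual yardstick (lower pKₐ → better LG).
Br⁻: pKₐ(HBr) ≈ -9
Cl⁻: pKₐ(HCl) ≈ -7 — moderately weak base
NO₃⁻: pKₐ(HNO₃) ≈ -1.3
H₂PO₄⁻: pKₐ(H₃PO₄) ≈ 2.1
PhCOO⁻: pKₐ(C₆H₅COOH) ≈ 4.2 — aryl carboxylate
HS⁻: pKₐ(H₂S) ≈ 7 — larger and more polarisable than the oxygen analogue
Reversing gives the worst-to-best order requested.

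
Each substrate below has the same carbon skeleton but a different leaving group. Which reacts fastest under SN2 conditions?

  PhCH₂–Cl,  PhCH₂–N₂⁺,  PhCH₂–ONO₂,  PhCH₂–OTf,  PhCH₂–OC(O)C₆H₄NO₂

PhCH₂–N₂⁺

The skeletons are identical, so relative rate is governed entirely by leaving-group ability.
Rank by basicity of the departing species: weakest base leaves most easily.
PhCH₂–N₂⁺ loses N₂: no meaningful conjugate acid; N₂ departs as an exceptionally stable neutral molecule
PhCH₂–OTf loses OTf⁻: pKₐ(CF₃SO₃H (triflic acid)) ≈ -14
PhCH₂–Cl loses Cl⁻: pKₐ(HCl) ≈ -7
PhCH₂–ONO₂ loses NO₃⁻: pKₐ(HNO₃) ≈ -1.3
PhCH₂–OC(O)C₆H₄NO₂ loses p-O₂N–C₆H₄–COO⁻: pKₐ(p-nitrobenzoic acid) ≈ 3.4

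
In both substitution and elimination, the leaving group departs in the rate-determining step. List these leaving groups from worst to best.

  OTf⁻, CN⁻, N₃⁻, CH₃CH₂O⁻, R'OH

The more stable X⁻ (or X) is on its own — i.e. the weaker a base it is — the better a leaving group it makes.
OTf⁻: pKₐ(CF₃SO₃H (triflic acid)) ≈ -14
R'OH: pKₐ(R'OH₂⁺) ≈ -2.4 — neutral; leaves from a protonated ether (an oxonium ion, R–O(H)R'⁺)
N₃⁻: pKₐ(HN₃) ≈ 4.7 — linear, resonance-stabilised
CN⁻: pKₐ(HCN) ≈ 9.2
CH₃CH₂O⁻: pKₐ(CH₃CH₂OH) ≈ 16
The question asks for worst first, so the sequence is read in increasing leaving-group ability.

CH₃CH₂O⁻ < CN⁻ < N₃⁻ < R'OH < OTf⁻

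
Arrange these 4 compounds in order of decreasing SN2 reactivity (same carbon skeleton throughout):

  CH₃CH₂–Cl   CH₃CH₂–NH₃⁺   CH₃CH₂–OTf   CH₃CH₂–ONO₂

The skeletons are identical, so relative rate is governed entirely by leaving-group ability.
Leaving-group ability tracks the stability of the departed species; conjugate-acid pKₐ is the usual yardstick (lower pKₐ → better LG).
CH₃CH₂–OTf loses OTf⁻: pKₐ(CF₃SO₃H (triflic acid)) ≈ -14
CH₃CH₂–Cl loses Cl⁻: pKₐ(HCl) ≈ -7
CH₃CH₂–ONO₂ loses NO₃⁻: pKₐ(HNO₃) ≈ -1.3
CH₃CH₂–NH₃⁺ loses NH₃: pKₐ(NH₄⁺) ≈ 9.2

CH₃CH₂–OTf > CH₃CH₂–Cl > CH₃CH₂–ONO₂ > CH₃CH₂–NH₃⁺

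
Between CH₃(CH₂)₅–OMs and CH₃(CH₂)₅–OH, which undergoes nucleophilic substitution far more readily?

CH₃(CH₂)₅–OMs

From CH₃(CH₂)₅–OH the departing group would be OH⁻ (pKₐ(H₂O) ≈ 15.7). Strong base; essentially never leaves without prior activation.
From CH₃(CH₂)₅–OMs the leaving group is OMs⁻ (pKₐ(CH₃SO₃H (MsOH)) ≈ -1.9). Resonance-delocalised alkanesulfonate.
(In practice CH₃(CH₂)₅–OMs is made from CH₃(CH₂)₅–OH by treatment with MsCl / Et₃N, converting the hydroxyl into a mesylate.)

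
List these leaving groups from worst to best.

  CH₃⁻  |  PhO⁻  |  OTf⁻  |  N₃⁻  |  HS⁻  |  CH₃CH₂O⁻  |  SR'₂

A good leaving group is a weak base: the lower the pKₐ of its conjugate acid, the more readily it departs.
OTf⁻: pKₐ(CF₃SO₃H (triflic acid)) ≈ -14
SR'₂: pKₐ(R'₂SH⁺) ≈ -7
N₃⁻: pKₐ(HN₃) ≈ 4.7
HS⁻: pKₐ(H₂S) ≈ 7
PhO⁻: pKₐ(C₆H₅OH (phenol)) ≈ 10
CH₃CH₂O⁻: pKₐ(CH₃CH₂OH) ≈ 16
CH₃⁻: pKₐ(CH₄) ≈ 48
Listed from poorest to best leaving group as asked.

CH₃⁻ < CH₃CH₂O⁻ < PhO⁻ < HS⁻ < N₃⁻ < SR'₂ < OTf⁻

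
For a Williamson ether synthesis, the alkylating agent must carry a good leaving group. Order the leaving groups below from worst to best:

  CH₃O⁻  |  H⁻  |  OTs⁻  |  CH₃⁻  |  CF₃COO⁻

CH₃⁻ < H⁻ < CH₃O⁻ < CF₃COO⁻ < OTs⁻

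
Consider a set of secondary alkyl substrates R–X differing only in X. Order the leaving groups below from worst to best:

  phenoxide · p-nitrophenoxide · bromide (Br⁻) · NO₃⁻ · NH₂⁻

Leaving-group ability tracks the stability of the departed species; conjugate-acid pKₐ is the usual yardstick (lower pKₐ → better LG).
bromide (Br⁻): pKₐ(HBr) ≈ -9
NO₃⁻: pKₐ(HNO₃) ≈ -1.3
p-nitrophenoxide: pKₐ(p-nitrophenol) ≈ 7.2
phenoxide: pKₐ(C₆H₅OH (phenol)) ≈ 10
NH₂⁻: pKₐ(NH₃) ≈ 38
Reversing gives the worst-to-best order requested.

NH₂⁻ < phenoxide < p-nitrophenoxide < NO₃⁻ < bromide (Br⁻)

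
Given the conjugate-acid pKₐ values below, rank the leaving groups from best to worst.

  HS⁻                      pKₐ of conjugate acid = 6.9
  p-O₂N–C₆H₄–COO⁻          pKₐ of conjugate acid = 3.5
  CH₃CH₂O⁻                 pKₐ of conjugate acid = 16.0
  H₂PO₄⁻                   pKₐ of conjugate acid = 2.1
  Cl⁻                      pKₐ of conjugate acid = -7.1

Lower conjugate-acid pKₐ ⇒ weaker base ⇒ better leaving group.
Sorting by the given values: Cl⁻ (-7.1), H₂PO₄⁻ (2.1), p-O₂N–C₆H₄–COO⁻ (3.5), HS⁻ (6.9), CH₃CH₂O⁻ (16.0).

Cl⁻ > H₂PO₄⁻ > p-O₂N–C₆H₄–COO⁻ > HS⁻ > CH₃CH₂O⁻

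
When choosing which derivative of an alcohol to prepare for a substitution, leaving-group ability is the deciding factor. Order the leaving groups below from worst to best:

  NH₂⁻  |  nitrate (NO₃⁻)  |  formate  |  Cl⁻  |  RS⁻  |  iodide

Leaving-group ability tracks the stability of the departed species; conjugate-acid pKₐ is the usual yardstick (lower pKₐ → better LG).
iodide: pKₐ(HI) ≈ -10
Cl⁻: pKₐ(HCl) ≈ -7
nitrate (NO₃⁻): pKₐ(HNO₃) ≈ -1.3
formate: pKₐ(HCOOH) ≈ 3.8
RS⁻: pKₐ(RSH (a thiol)) ≈ 10.5
NH₂⁻: pKₐ(NH₃) ≈ 38
Reversing gives the worst-to-best order requested.

NH₂⁻ < RS⁻ < formate < nitrate (NO₃⁻) < Cl⁻ < iodide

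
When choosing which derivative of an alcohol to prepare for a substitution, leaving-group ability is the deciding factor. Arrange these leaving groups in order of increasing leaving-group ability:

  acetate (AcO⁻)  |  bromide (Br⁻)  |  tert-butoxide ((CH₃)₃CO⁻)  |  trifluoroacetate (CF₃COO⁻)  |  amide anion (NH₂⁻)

Rank by basicity of the departing species: weakest base leaves most easily.
bromide (Br⁻): pKₐ(HBr) ≈ -9 — weak base; good leaving group
trifluoroacetate (CF₃COO⁻): pKₐ(CF₃COOH) ≈ 0.2 — strongly electron-withdrawing CF₃ stabilises the carboxylate
acetate (AcO⁻): pKₐ(CH₃COOH) ≈ 4.8 — resonance-stabilised but still a weak base
tert-butoxide ((CH₃)₃CO⁻): pKₐ(t-BuOH) ≈ 18 — bulky, strongly basic alkoxide
amide anion (NH₂⁻): pKₐ(NH₃) ≈ 38 — extremely strong base; never a leaving group
The question asks for worst first, so the sequence is read in increasing leaving-group ability.

amide anion (NH₂⁻) < tert-butoxide ((CH₃)₃CO⁻) < acetate (AcO⁻) < trifluoroacetate (CF₃COO⁻) < bromide (Br⁻)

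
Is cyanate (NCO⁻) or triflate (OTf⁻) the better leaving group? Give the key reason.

triflate (OTf⁻)

triflate (OTf⁻) is the better leaving group.
pKₐ(CF₃SO₃H (triflic acid)) ≈ -14 versus pKₐ(HOCN) ≈ 3.5: triflate (OTf⁻) is the much weaker base.
Charge spread over three oxygens and a CF₃ group; the premier leaving group in synthesis.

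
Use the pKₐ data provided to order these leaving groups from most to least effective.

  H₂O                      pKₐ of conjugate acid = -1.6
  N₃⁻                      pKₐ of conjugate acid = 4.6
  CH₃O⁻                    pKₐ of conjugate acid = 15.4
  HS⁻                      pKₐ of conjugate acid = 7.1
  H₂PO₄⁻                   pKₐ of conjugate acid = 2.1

H₂O > H₂PO₄⁻ > N₃⁻ > HS⁻ > CH₃O⁻

Lower conjugate-acid pKₐ ⇒ weaker base ⇒ better leaving group.
Sorting by the given values: H₂O (-1.6), H₂PO₄⁻ (2.1), N₃⁻ (4.6), HS⁻ (7.1), CH₃O⁻ (15.4).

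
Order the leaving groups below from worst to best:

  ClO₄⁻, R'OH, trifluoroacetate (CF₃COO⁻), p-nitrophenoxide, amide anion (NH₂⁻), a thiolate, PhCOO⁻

amide anion (NH₂⁻) < a thiolate < p-nitrophenoxide < PhCOO⁻ < trifluoroacetate (CF₃COO⁻) < R'OH < ClO₄⁻

The more stable X⁻ (or X) is on its own — i.e. the weaker a base it is — the better a leaving group it makes.
ClO₄⁻: pKₐ(HClO₄) ≈ -10 — extremely weak base; rarely used for safety reasons
R'OH: pKₐ(R'OH₂⁺) ≈ -2.4 — neutral; leaves from a protonated ether (an oxonium ion, R–O(H)R'⁺)
trifluoroacetate (CF₃COO⁻): pKₐ(CF₃COOH) ≈ 0.2
PhCOO⁻: pKₐ(C₆H₅COOH) ≈ 4.2 — aryl carboxylate
p-nitrophenoxide: pKₐ(p-nitrophenol) ≈ 7.2
a thiolate: pKₐ(RSH (a thiol)) ≈ 10.5 — moderately basic; rarely leaves without activation
amide anion (NH₂⁻): pKₐ(NH₃) ≈ 38
Listed from poorest to best leaving group as asked.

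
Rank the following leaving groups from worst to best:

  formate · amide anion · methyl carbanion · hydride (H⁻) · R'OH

methyl carbanion < amide anion < hydride (H⁻) < formate < R'OH

A good leaving group is a weak base: the lower the pKₐ of its conjugate acid, the more readily it departs.
R'OH: pKₐ(R'OH₂⁺) ≈ -2.4
formate: pKₐ(HCOOH) ≈ 3.8
hydride (H⁻): pKₐ(H₂) ≈ 36
amide anion: pKₐ(NH₃) ≈ 38
methyl carbanion: pKₐ(CH₄) ≈ 48
The question asks for worst first, so the sequence is read in increasing leaving-group ability.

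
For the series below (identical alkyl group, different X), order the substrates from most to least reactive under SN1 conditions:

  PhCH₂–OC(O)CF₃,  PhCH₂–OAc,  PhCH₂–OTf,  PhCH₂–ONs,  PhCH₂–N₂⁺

The skeletons are identical, so relative rate is governed entirely by leaving-group ability.
Leaving-group ability tracks the stability of the departed species; conjugate-acid pKₐ is the usual yardstick (lower pKₐ → better LG).
PhCH₂–N₂⁺ loses N₂: no meaningful conjugate acid; N₂ departs as an exceptionally stable neutral molecule
PhCH₂–OTf loses OTf⁻: pKₐ(CF₃SO₃H (triflic acid)) ≈ -14
PhCH₂–ONs loses ONs⁻: pKₐ(p-O₂NC₆H₄SO₃H) ≈ -3.5
PhCH₂–OC(O)CF₃ loses CF₃COO⁻: pKₐ(CF₃COOH) ≈ 0.2
PhCH₂–OAc loses AcO⁻: pKₐ(CH₃COOH) ≈ 4.8

PhCH₂–N₂⁺ > PhCH₂–OTf > PhCH₂–ONs > PhCH₂–OC(O)CF₃ > PhCH₂–OAc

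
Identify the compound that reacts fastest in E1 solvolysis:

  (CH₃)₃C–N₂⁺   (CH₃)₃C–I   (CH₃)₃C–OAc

(CH₃)₃C–N₂⁺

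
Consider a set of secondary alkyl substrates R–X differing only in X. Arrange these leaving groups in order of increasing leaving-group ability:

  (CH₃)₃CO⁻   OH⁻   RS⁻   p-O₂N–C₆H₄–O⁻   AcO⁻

(CH₃)₃CO⁻ < OH⁻ < RS⁻ < p-O₂N–C₆H₄–O⁻ < AcO⁻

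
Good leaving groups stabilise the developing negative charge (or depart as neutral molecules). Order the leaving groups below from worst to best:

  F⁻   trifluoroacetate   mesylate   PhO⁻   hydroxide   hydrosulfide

hydroxide < PhO⁻ < hydrosulfide < F⁻ < trifluoroacetate < mesylate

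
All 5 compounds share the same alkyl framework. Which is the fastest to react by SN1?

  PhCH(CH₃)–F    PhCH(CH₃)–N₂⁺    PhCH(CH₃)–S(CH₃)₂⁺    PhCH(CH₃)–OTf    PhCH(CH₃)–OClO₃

PhCH(CH₃)–N₂⁺

Same R in every case — rank the leaving groups.
Rank by basicity of the departing species: weakest base leaves most easily.
PhCH(CH₃)–N₂⁺ loses N₂: no meaningful conjugate acid; N₂ departs as an exceptionally stable neutral molecule
PhCH(CH₃)–OTf loses OTf⁻: pKₐ(CF₃SO₃H (triflic acid)) ≈ -14
PhCH(CH₃)–OClO₃ loses ClO₄⁻: pKₐ(HClO₄) ≈ -10
PhCH(CH₃)–S(CH₃)₂⁺ loses SR'₂: pKₐ(R'₂SH⁺) ≈ -7
PhCH(CH₃)–F loses F⁻: pKₐ(HF) ≈ 3.2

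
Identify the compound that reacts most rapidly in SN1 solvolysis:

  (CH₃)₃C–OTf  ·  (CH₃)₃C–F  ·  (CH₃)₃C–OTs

Same R in every case — rank the leaving groups.
The more stable X⁻ (or X) is on its own — i.e. the weaker a base it is — the better a leaving group it makes.
(CH₃)₃C–OTf loses OTf⁻: pKₐ(CF₃SO₃H (triflic acid)) ≈ -14
(CH₃)₃C–OTs loses OTs⁻: pKₐ(p-CH₃C₆H₄SO₃H (TsOH)) ≈ -2.8
(CH₃)₃C–F loses F⁻: pKₐ(HF) ≈ 3.2

(CH₃)₃C–OTf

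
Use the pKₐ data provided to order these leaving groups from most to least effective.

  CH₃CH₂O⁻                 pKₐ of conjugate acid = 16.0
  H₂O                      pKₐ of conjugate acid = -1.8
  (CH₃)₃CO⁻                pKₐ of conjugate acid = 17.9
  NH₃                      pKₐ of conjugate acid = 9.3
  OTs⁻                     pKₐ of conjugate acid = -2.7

Lower conjugate-acid pKₐ ⇒ weaker base ⇒ better leaving group.
Sorting by the given values: OTs⁻ (-2.7), H₂O (-1.8), NH₃ (9.3), CH₃CH₂O⁻ (16.0), (CH₃)₃CO⁻ (17.9).

OTs⁻ > H₂O > NH₃ > CH₃CH₂O⁻ > (CH₃)₃CO⁻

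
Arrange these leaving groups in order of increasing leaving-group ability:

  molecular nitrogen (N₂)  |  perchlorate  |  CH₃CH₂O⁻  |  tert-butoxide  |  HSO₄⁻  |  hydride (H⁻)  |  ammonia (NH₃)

Leaving-group ability tracks the stability of the departed species; conjugate-acid pKₐ is the usual yardstick (lower pKₐ → better LG).
molecular nitrogen (N₂): no meaningful conjugate acid; N₂ departs as an exceptionally stable neutral molecule
perchlorate: pKₐ(HClO₄) ≈ -10 — extremely weak base; rarely used for safety reasons
HSO₄⁻: pKₐ(H₂SO₄) ≈ -3
ammonia (NH₃): pKₐ(NH₄⁺) ≈ 9.2
CH₃CH₂O⁻: pKₐ(CH₃CH₂OH) ≈ 16
tert-butoxide: pKₐ(t-BuOH) ≈ 18 — bulky, strongly basic alkoxide
hydride (H⁻): pKₐ(H₂) ≈ 36 — extremely strong base; leaves only in special hydride-transfer contexts
The question asks for worst first, so the sequence is read in increasing leaving-group ability.

hydride (H⁻) < tert-butoxide < CH₃CH₂O⁻ < ammonia (NH₃) < HSO₄⁻ < perchlorate < molecular nitrogen (N₂)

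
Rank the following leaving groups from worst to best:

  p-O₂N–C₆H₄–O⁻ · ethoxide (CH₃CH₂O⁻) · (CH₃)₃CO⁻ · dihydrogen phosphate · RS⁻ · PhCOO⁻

Leaving-group ability tracks the stability of the departed species; conjugate-acid pKₐ is the usual yardstick (lower pKₐ → better LG).
dihydrogen phosphate: pKₐ(H₃PO₄) ≈ 2.1
PhCOO⁻: pKₐ(C₆H₅COOH) ≈ 4.2 — aryl carboxylate
p-O₂N–C₆H₄–O⁻: pKₐ(p-nitrophenol) ≈ 7.2
RS⁻: pKₐ(RSH (a thiol)) ≈ 10.5 — moderately basic; rarely leaves without activation
ethoxide (CH₃CH₂O⁻): pKₐ(CH₃CH₂OH) ≈ 16 — strong base; alkoxides do not leave unassisted
(CH₃)₃CO⁻: pKₐ(t-BuOH) ≈ 18 — bulky, strongly basic alkoxide
The question asks for worst first, so the sequence is read in increasing leaving-group ability.

(CH₃)₃CO⁻ < ethoxide (CH₃CH₂O⁻) < RS⁻ < p-O₂N–C₆H₄–O⁻ < PhCOO⁻ < dihydrogen phosphate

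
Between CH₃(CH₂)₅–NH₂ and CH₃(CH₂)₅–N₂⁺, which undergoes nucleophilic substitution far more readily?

From CH₃(CH₂)₅–NH₂ the departing group would be NH₂⁻ (pKₐ(NH₃) ≈ 38). Extremely strong base; never a leaving group.
From CH₃(CH₂)₅–N₂⁺ the leaving group is N₂ (no meaningful conjugate acid; N₂ departs as an exceptionally stable neutral molecule).
(In practice CH₃(CH₂)₅–N₂⁺ is made from CH₃(CH₂)₅–NH₂ by diazotisation (NaNO₂ / HCl, 0 °C), generating a diazonium salt that expels N₂.)

CH₃(CH₂)₅–N₂⁺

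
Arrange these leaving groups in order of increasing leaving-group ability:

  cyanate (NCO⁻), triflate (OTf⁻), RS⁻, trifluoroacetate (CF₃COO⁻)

RS⁻ < cyanate (NCO⁻) < trifluoroacetate (CF₃COO⁻) < triflate (OTf⁻)

A good leaving group is a weak base: the lower the pKₐ of its conjugate acid, the more readily it departs.
triflate (OTf⁻): pKₐ(CF₃SO₃H (triflic acid)) ≈ -14
trifluoroacetate (CF₃COO⁻): pKₐ(CF₃COOH) ≈ 0.2
cyanate (NCO⁻): pKₐ(HOCN) ≈ 3.5
RS⁻: pKₐ(RSH (a thiol)) ≈ 10.5
Listed from poorest to best leaving group as asked.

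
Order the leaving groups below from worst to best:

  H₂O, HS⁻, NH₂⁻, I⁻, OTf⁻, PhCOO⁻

Leaving-group ability tracks the stability of the departed species; conjugate-acid pKₐ is the usual yardstick (lower pKₐ → better LG).
OTf⁻: pKₐ(CF₃SO₃H (triflic acid)) ≈ -14
I⁻: pKₐ(HI) ≈ -10 — large, highly polarisable; very weak base
H₂O: pKₐ(H₃O⁺) ≈ -1.7
PhCOO⁻: pKₐ(C₆H₅COOH) ≈ 4.2 — aryl carboxylate
HS⁻: pKₐ(H₂S) ≈ 7
NH₂⁻: pKₐ(NH₃) ≈ 38 — extremely strong base; never a leaving group
The question asks for worst first, so the sequence is read in increasing leaving-group ability.

NH₂⁻ < HS⁻ < PhCOO⁻ < H₂O < I⁻ < OTf⁻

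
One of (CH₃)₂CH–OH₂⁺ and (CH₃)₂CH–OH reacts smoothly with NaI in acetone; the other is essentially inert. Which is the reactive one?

From (CH₃)₂CH–OH the departing group would be OH⁻ (pKₐ(H₂O) ≈ 15.7). Strong base; essentially never leaves without prior activation.
From (CH₃)₂CH–OH₂⁺ the leaving group is H₂O (pKₐ(H₃O⁺) ≈ -1.7). Neutral; leaves from a protonated alcohol (R–OH₂⁺).
(In practice (CH₃)₂CH–OH₂⁺ is made from (CH₃)₂CH–OH by protonation with strong acid, converting the leaving group from hydroxide to neutral water.)

(CH₃)₂CH–OH₂⁺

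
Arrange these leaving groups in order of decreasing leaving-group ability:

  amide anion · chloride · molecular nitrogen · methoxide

molecular nitrogen: no meaningful conjugate acid; N₂ departs as an exceptionally stable neutral molecule
chloride: pKₐ(HCl) ≈ -7
methoxide: pKₐ(CH₃OH) ≈ 15.5
amide anion: pKₐ(NH₃) ≈ 38

molecular nitrogen > chloride > methoxide > amide anion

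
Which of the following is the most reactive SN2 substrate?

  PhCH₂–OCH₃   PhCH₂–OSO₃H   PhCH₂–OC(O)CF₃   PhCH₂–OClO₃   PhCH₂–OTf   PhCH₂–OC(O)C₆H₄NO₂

Identical carbon frameworks mean the comparison reduces to leaving-group quality.
A good leaving group is a weak base: the lower the pKₐ of its conjugate acid, the more readily it departs.
PhCH₂–OTf loses OTf⁻: pKₐ(CF₃SO₃H (triflic acid)) ≈ -14
PhCH₂–OClO₃ loses ClO₄⁻: pKₐ(HClO₄) ≈ -10
PhCH₂–OSO₃H loses HSO₄⁻: pKₐ(H₂SO₄) ≈ -3
PhCH₂–OC(O)CF₃ loses CF₃COO⁻: pKₐ(CF₃COOH) ≈ 0.2
PhCH₂–OC(O)C₆H₄NO₂ loses p-O₂N–C₆H₄–COO⁻: pKₐ(p-nitrobenzoic acid) ≈ 3.4
PhCH₂–OCH₃ loses CH₃O⁻: pKₐ(CH₃OH) ≈ 15.5

PhCH₂–OTf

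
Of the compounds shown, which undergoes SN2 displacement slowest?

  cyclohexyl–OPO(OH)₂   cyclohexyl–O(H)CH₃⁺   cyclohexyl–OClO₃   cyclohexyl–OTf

The skeletons are identical, so relative rate is governed entirely by leaving-group ability.
The more stable X⁻ (or X) is on its own — i.e. the weaker a base it is — the better a leaving group it makes.
cyclohexyl–OTf loses OTf⁻: pKₐ(CF₃SO₃H (triflic acid)) ≈ -14
cyclohexyl–OClO₃ loses ClO₄⁻: pKₐ(HClO₄) ≈ -10
cyclohexyl–O(H)CH₃⁺ loses R'OH: pKₐ(R'OH₂⁺) ≈ -2.4
cyclohexyl–OPO(OH)₂ loses H₂PO₄⁻: pKₐ(H₃PO₄) ≈ 2.1

cyclohexyl–OPO(OH)₂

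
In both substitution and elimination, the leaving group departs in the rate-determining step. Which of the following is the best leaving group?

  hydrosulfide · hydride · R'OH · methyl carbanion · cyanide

R'OH: pKₐ(R'OH₂⁺) ≈ -2.4
hydrosulfide: pKₐ(H₂S) ≈ 7
cyanide: pKₐ(HCN) ≈ 9.2
hydride: pKₐ(H₂) ≈ 36
methyl carbanion: pKₐ(CH₄) ≈ 48

R'OH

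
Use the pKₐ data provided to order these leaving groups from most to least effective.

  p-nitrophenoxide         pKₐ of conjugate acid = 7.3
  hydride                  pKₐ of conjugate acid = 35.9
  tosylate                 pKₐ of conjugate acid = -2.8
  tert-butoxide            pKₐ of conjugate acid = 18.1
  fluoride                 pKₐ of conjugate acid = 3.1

Lower conjugate-acid pKₐ ⇒ weaker base ⇒ better leaving group.
Sorting by the given values: tosylate (-2.8), fluoride (3.1), p-nitrophenoxide (7.3), tert-butoxide (18.1), hydride (35.9).

tosylate > fluoride > p-nitrophenoxide > tert-butoxide > hydride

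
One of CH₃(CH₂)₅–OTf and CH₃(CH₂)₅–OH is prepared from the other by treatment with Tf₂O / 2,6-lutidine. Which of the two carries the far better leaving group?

CH₃(CH₂)₅–OTf

From CH₃(CH₂)₅–OH the departing group would be OH⁻ (pKₐ(H₂O) ≈ 15.7). Strong base; essentially never leaves without prior activation.
From CH₃(CH₂)₅–OTf the leaving group is OTf⁻ (pKₐ(CF₃SO₃H (triflic acid)) ≈ -14). Charge spread over three oxygens and a CF₃ group; the premier leaving group in synthesis.
Treatment with Tf₂O / 2,6-lutidine works by converting the hydroxyl into a triflate, making CH₃(CH₂)₅–OTf enormously more reactive.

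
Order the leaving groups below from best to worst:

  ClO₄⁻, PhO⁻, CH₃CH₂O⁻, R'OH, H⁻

ClO₄⁻ > R'OH > PhO⁻ > CH₃CH₂O⁻ > H⁻

Leaving-group ability tracks the stability of the departed species; conjugate-acid pKₐ is the usual yardstick (lower pKₐ → better LG).
ClO₄⁻: pKₐ(HClO₄) ≈ -10
R'OH: pKₐ(R'OH₂⁺) ≈ -2.4
PhO⁻: pKₐ(C₆H₅OH (phenol)) ≈ 10
CH₃CH₂O⁻: pKₐ(CH₃CH₂OH) ≈ 16
H⁻: pKₐ(H₂) ≈ 36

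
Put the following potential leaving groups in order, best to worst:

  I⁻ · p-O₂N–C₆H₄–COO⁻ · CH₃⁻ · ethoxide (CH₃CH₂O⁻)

I⁻ > p-O₂N–C₆H₄–COO⁻ > ethoxide (CH₃CH₂O⁻) > CH₃⁻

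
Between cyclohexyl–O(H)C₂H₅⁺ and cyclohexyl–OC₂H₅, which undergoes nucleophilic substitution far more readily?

cyclohexyl–O(H)C₂H₅⁺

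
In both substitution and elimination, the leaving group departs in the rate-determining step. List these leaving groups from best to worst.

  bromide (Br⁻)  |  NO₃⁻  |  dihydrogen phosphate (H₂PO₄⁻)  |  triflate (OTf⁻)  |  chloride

triflate (OTf⁻) > bromide (Br⁻) > chloride > NO₃⁻ > dihydrogen phosphate (H₂PO₄⁻)

Rank by basicity of the departing species: weakest base leaves most easily.
triflate (OTf⁻): pKₐ(CF₃SO₃H (triflic acid)) ≈ -14 — charge spread over three oxygens and a CF₃ group; the premier leaving group in synthesis
bromide (Br⁻): pKₐ(HBr) ≈ -9 — weak base; good leaving group
chloride: pKₐ(HCl) ≈ -7
NO₃⁻: pKₐ(HNO₃) ≈ -1.3 — resonance-delocalised over three oxygens
dihydrogen phosphate (H₂PO₄⁻): pKₐ(H₃PO₄) ≈ 2.1 — moderate base; biological leaving group after further activation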